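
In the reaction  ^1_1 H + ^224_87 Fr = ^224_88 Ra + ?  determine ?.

Conserve mass number: 1 + 224 = 224 + A, so A = 1.
Conserve atomic number: 1 + 87 = 88 + Z, so Z = 0.
A = 1 and Z = 0 is ^1_0 n — a neutron.

neutron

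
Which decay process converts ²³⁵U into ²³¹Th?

alpha decay

ΔA = 231 − 235 = -4; ΔZ = 90 − 92 = -2.
A drops by 4 and Z drops by 2 — the signature of alpha emission.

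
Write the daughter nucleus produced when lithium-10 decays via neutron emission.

Li-9

Neutron emission: mass number changes by -1, atomic number by +0.
A: 10 − 1 = 9; Z: 3 = 3.
Z = 3 is lithium, so the daughter is lithium-9.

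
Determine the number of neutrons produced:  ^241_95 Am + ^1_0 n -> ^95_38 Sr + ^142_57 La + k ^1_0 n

Conserve mass number: 242 = 95 + 142 + k, so k = 242 − 237 = 5.
Check atomic number: 95 = 38 + 57 + 0 = 95. ✓

5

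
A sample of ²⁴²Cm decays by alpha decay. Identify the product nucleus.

Pu-238

Alpha decay: mass number changes by -4, atomic number by -2.
A: 242 − 4 = 238; Z: 96 − 2 = 94.
Z = 94 is plutonium, so the daughter is ²³⁸Pu.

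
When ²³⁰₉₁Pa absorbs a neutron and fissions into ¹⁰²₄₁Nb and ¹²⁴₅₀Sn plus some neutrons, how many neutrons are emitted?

5

Conserve mass number: 231 = 102 + 124 + k, so k = 231 − 226 = 5.
Check atomic number: 91 = 41 + 50 + 0 = 91. ✓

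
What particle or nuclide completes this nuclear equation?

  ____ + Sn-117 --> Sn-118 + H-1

deuteron

Conserve mass number: A + 117 = 118 + 1, so A = 2.
Conserve atomic number: Z + 50 = 50 + 1, so Z = 1.
A = 2 and Z = 1 is H-2 — a deuteron.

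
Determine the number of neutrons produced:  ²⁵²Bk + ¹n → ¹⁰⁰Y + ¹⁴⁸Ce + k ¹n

5

Conserve mass number: 253 = 100 + 148 + k, so k = 253 − 248 = 5.
Check atomic number: 97 = 39 + 58 + 0 = 97. ✓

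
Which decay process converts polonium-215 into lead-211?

ΔA = 211 − 215 = -4; ΔZ = 82 − 84 = -2.
A drops by 4 and Z drops by 2 — the signature of alpha emission.

alpha decay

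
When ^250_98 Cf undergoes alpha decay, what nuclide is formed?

Alpha decay: mass number changes by -4, atomic number by -2.
A: 250 − 4 = 246; Z: 98 − 2 = 96.
Z = 96 is curium, so the daughter is ^246_96 Cm.

Cm-246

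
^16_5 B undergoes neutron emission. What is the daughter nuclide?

B-15

Neutron emission: mass number changes by -1, atomic number by +0.
A: 16 − 1 = 15; Z: 5 = 5.
Z = 5 is boron, so the daughter is ^15_5 B.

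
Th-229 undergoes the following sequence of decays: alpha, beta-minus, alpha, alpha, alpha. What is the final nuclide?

Bi-213

Start: (A, Z) = (229, 90).
After α: (225, 88).
After β⁻: (225, 89).
After α: (221, 87).
After α: (217, 85).
After α: (213, 83).
Z = 83 is bismuth.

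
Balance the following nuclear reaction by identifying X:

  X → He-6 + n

Conserve mass number: A = 6 + 1, so A = 7.
Conserve atomic number: Z = 2 + 0, so Z = 2.
Z = 2 is helium, so the species is He-7.

He-7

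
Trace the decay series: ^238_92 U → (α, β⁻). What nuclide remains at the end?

Start: (A, Z) = (238, 92).
After α: (234, 90).
After β⁻: (234, 91).
Z = 91 is protactinium.

Pa-234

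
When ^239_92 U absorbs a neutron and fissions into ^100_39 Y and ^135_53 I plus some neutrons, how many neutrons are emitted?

5

Conserve mass number: 240 = 100 + 135 + k, so k = 240 − 235 = 5.
Check atomic number: 92 = 39 + 53 + 0 = 92. ✓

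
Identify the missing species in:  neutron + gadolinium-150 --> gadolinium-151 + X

Conserve mass number: 1 + 150 = 151 + A, so A = 0.
Conserve atomic number: 0 + 64 = 64 + Z, so Z = 0.
A = 0 and Z = 0 is γ — a gamma ray.

gamma ray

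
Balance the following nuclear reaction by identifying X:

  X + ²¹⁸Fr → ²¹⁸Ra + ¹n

proton

Conserve mass number: A + 218 = 218 + 1, so A = 1.
Conserve atomic number: Z + 87 = 88 + 0, so Z = 1.
A = 1 and Z = 1 is ¹H — a proton.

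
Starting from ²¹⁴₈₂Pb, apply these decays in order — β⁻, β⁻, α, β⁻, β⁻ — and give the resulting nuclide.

Start: (A, Z) = (214, 82).
After β⁻: (214, 83).
After β⁻: (214, 84).
After α: (210, 82).
After β⁻: (210, 83).
After β⁻: (210, 84).
Z = 84 is polonium.

Po-210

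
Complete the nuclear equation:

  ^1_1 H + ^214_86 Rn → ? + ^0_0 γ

Conserve mass number: 1 + 214 = A + 0, so A = 215.
Conserve atomic number: 1 + 86 = Z + 0, so Z = 87.
Z = 87 is francium, so the species is ^215_87 Fr.

Fr-215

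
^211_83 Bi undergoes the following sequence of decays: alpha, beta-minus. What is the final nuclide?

Start: (A, Z) = (211, 83).
After α: (207, 81).
After β⁻: (207, 82).
Z = 82 is lead.

Pb-207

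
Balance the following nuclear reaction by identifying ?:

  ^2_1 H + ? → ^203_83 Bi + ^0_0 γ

Pb-201

Conserve mass number: 2 + A = 203 + 0, so A = 201.
Conserve atomic number: 1 + Z = 83 + 0, so Z = 82.
Z = 82 is lead, so the species is ^201_82 Pb.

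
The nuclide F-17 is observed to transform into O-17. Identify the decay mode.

beta-plus decay or electron capture

ΔA = 17 − 17 = 0; ΔZ = 8 − 9 = -1.
A is unchanged and Z drops by 1 — a proton has become a neutron (β⁺ emission or electron capture).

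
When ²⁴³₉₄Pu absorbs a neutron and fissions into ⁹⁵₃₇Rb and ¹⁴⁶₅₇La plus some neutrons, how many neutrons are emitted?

Conserve mass number: 244 = 95 + 146 + k, so k = 244 − 241 = 3.
Check atomic number: 94 = 37 + 57 + 0 = 94. ✓

3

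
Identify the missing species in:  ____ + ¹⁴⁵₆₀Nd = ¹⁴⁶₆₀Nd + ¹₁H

deuteron

Conserve mass number: A + 145 = 146 + 1, so A = 2.
Conserve atomic number: Z + 60 = 60 + 1, so Z = 1.
A = 2 and Z = 1 is ²₁H — a deuteron.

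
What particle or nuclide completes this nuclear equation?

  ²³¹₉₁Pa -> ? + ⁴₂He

Ac-227

Conserve mass number: 231 = A + 4, so A = 227.
Conserve atomic number: 91 = Z + 2, so Z = 89.
Z = 89 is actinium, so the species is ²²⁷₈₉Ac.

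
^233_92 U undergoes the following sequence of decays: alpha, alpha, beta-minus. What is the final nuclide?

Start: (A, Z) = (233, 92).
After α: (229, 90).
After α: (225, 88).
After β⁻: (225, 89).
Z = 89 is actinium.

Ac-225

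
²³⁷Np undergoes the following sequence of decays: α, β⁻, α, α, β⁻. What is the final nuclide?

Ac-225

Start: (A, Z) = (237, 93).
After α: (233, 91).
After β⁻: (233, 92).
After α: (229, 90).
After α: (225, 88).
After β⁻: (225, 89).
Z = 89 is actinium.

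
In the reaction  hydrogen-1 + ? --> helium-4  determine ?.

Conserve mass number: 1 + A = 4, so A = 3.
Conserve atomic number: 1 + Z = 2, so Z = 1.
A = 3 and Z = 1 is hydrogen-3 — a triton.

triton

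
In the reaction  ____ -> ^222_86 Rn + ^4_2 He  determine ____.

Conserve mass number: A = 222 + 4, so A = 226.
Conserve atomic number: Z = 86 + 2, so Z = 88.
Z = 88 is radium, so the species is ^226_88 Ra.

Ra-226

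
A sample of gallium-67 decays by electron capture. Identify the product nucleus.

Electron capture: mass number changes by +0, atomic number by -1.
A: 67 = 67; Z: 31 − 1 = 30.
Z = 30 is zinc, so the daughter is zinc-67.

Zn-67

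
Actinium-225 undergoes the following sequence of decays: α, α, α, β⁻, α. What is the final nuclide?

Pb-209

Start: (A, Z) = (225, 89).
After α: (221, 87).
After α: (217, 85).
After α: (213, 83).
After β⁻: (213, 84).
After α: (209, 82).
Z = 82 is lead.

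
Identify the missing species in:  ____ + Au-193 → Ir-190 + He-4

Conserve mass number: A + 193 = 190 + 4, so A = 1.
Conserve atomic number: Z + 79 = 77 + 2, so Z = 0.
A = 1 and Z = 0 is n — a neutron.

neutron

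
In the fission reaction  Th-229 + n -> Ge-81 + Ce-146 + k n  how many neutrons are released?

3

Conserve mass number: 230 = 81 + 146 + k, so k = 230 − 227 = 3.
Check atomic number: 90 = 32 + 58 + 0 = 90. ✓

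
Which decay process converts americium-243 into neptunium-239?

alpha decay

ΔA = 239 − 243 = -4; ΔZ = 93 − 95 = -2.
A drops by 4 and Z drops by 2 — the signature of alpha emission.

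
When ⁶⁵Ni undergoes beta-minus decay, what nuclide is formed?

Cu-65

Beta-minus decay: mass number changes by +0, atomic number by +1.
A: 65 = 65; Z: 28 + 1 = 29.
Z = 29 is copper, so the daughter is ⁶⁵Cu.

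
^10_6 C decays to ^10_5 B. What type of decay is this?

beta-plus decay or electron capture

ΔA = 10 − 10 = 0; ΔZ = 5 − 6 = -1.
A is unchanged and Z drops by 1 — a proton has become a neutron (β⁺ emission or electron capture).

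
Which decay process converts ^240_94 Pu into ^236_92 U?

ΔA = 236 − 240 = -4; ΔZ = 92 − 94 = -2.
A drops by 4 and Z drops by 2 — the signature of alpha emission.

alpha decay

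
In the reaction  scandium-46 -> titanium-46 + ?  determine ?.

Conserve mass number: 46 = 46 + A, so A = 0.
Conserve atomic number: 21 = 22 + Z, so Z = -1.
A = 0 and Z = -1 is e⁻ — a beta-minus particle.

beta-minus particle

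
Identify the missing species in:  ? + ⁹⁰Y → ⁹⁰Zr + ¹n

proton

Conserve mass number: A + 90 = 90 + 1, so A = 1.
Conserve atomic number: Z + 39 = 40 + 0, so Z = 1.
A = 1 and Z = 1 is ¹H — a proton.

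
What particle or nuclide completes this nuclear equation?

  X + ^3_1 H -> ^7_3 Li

Conserve mass number: A + 3 = 7, so A = 4.
Conserve atomic number: Z + 1 = 3, so Z = 2.
A = 4 and Z = 2 is ^4_2 He — an alpha particle.

alpha particle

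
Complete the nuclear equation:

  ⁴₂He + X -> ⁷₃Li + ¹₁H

Conserve mass number: 4 + A = 7 + 1, so A = 4.
Conserve atomic number: 2 + Z = 3 + 1, so Z = 2.
A = 4 and Z = 2 is ⁴₂He — an alpha particle.

alpha particle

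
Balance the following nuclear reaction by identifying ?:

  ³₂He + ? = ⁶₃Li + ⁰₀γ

triton

Conserve mass number: 3 + A = 6 + 0, so A = 3.
Conserve atomic number: 2 + Z = 3 + 0, so Z = 1.
A = 3 and Z = 1 is ³₁H — a triton.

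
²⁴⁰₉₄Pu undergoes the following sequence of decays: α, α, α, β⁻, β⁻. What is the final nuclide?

Start: (A, Z) = (240, 94).
After α: (236, 92).
After α: (232, 90).
After α: (228, 88).
After β⁻: (228, 89).
After β⁻: (228, 90).
Z = 90 is thorium.

Th-228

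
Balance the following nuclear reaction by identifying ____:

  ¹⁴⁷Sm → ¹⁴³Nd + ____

Conserve mass number: 147 = 143 + A, so A = 4.
Conserve atomic number: 62 = 60 + Z, so Z = 2.
A = 4 and Z = 2 is ⁴He — an alpha particle.

alpha particle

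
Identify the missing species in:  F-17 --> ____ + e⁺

O-17

Conserve mass number: 17 = A + 0, so A = 17.
Conserve atomic number: 9 = Z + 1, so Z = 8.
Z = 8 is oxygen, so the species is O-17.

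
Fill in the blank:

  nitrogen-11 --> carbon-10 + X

proton

Conserve mass number: 11 = 10 + A, so A = 1.
Conserve atomic number: 7 = 6 + Z, so Z = 1.
A = 1 and Z = 1 is hydrogen-1 — a proton.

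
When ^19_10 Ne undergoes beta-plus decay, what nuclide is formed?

Beta-plus decay: mass number changes by +0, atomic number by -1.
A: 19 = 19; Z: 10 − 1 = 9.
Z = 9 is fluorine, so the daughter is ^19_9 F.

F-19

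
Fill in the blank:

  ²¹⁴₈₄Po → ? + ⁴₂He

Conserve mass number: 214 = A + 4, so A = 210.
Conserve atomic number: 84 = Z + 2, so Z = 82.
Z = 82 is lead, so the species is ²¹⁰₈₂Pb.

Pb-210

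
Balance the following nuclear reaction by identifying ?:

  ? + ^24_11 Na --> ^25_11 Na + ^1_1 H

deuteron

Conserve mass number: A + 24 = 25 + 1, so A = 2.
Conserve atomic number: Z + 11 = 11 + 1, so Z = 1.
A = 2 and Z = 1 is ^2_1 H — a deuteron.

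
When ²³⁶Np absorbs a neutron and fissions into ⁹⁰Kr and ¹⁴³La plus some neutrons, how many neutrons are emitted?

Conserve mass number: 237 = 90 + 143 + k, so k = 237 − 233 = 4.
Check atomic number: 93 = 36 + 57 + 0 = 93. ✓

4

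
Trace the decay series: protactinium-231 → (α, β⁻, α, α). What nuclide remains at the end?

Rn-219

Start: (A, Z) = (231, 91).
After α: (227, 89).
After β⁻: (227, 90).
After α: (223, 88).
After α: (219, 86).
Z = 86 is radon.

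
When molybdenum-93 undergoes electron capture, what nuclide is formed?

Nb-93

Electron capture: mass number changes by +0, atomic number by -1.
A: 93 = 93; Z: 42 − 1 = 41.
Z = 41 is niobium, so the daughter is niobium-93.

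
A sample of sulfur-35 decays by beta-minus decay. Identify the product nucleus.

Beta-minus decay: mass number changes by +0, atomic number by +1.
A: 35 = 35; Z: 16 + 1 = 17.
Z = 17 is chlorine, so the daughter is chlorine-35.

Cl-35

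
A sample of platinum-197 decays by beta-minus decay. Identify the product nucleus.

Au-197

Beta-minus decay: mass number changes by +0, atomic number by +1.
A: 197 = 197; Z: 78 + 1 = 79.
Z = 79 is gold, so the daughter is gold-197.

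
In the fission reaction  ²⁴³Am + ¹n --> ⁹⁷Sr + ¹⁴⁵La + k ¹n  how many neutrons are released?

2

Conserve mass number: 244 = 97 + 145 + k, so k = 244 − 242 = 2.
Check atomic number: 95 = 38 + 57 + 0 = 95. ✓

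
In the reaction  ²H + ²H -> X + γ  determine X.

He-4

Conserve mass number: 2 + 2 = A + 0, so A = 4.
Conserve atomic number: 1 + 1 = Z + 0, so Z = 2.
A = 4 and Z = 2 is ⁴He — an alpha particle.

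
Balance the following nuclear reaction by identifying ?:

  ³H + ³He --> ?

Conserve mass number: 3 + 3 = A, so A = 6.
Conserve atomic number: 1 + 2 = Z, so Z = 3.
Z = 3 is lithium, so the species is ⁶Li.

Li-6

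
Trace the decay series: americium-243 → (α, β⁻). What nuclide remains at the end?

Pu-239

Start: (A, Z) = (243, 95).
After α: (239, 93).
After β⁻: (239, 94).
Z = 94 is plutonium.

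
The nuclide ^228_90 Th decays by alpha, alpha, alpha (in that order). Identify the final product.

Start: (A, Z) = (228, 90).
After α: (224, 88).
After α: (220, 86).
After α: (216, 84).
Z = 84 is polonium.

Po-216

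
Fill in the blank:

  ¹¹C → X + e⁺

B-11

Conserve mass number: 11 = A + 0, so A = 11.
Conserve atomic number: 6 = Z + 1, so Z = 5.
Z = 5 is boron, so the species is ¹¹B.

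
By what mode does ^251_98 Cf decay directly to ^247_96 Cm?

alpha decay

ΔA = 247 − 251 = -4; ΔZ = 96 − 98 = -2.
A drops by 4 and Z drops by 2 — the signature of alpha emission.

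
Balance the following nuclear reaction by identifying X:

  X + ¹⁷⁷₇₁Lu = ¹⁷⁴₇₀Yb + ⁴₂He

proton

Conserve mass number: A + 177 = 174 + 4, so A = 1.
Conserve atomic number: Z + 71 = 70 + 2, so Z = 1.
A = 1 and Z = 1 is ¹₁H — a proton.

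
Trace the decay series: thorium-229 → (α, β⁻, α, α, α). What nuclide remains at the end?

Start: (A, Z) = (229, 90).
After α: (225, 88).
After β⁻: (225, 89).
After α: (221, 87).
After α: (217, 85).
After α: (213, 83).
Z = 83 is bismuth.

Bi-213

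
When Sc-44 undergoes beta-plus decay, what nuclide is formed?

Beta-plus decay: mass number changes by +0, atomic number by -1.
A: 44 = 44; Z: 21 − 1 = 20.
Z = 20 is calcium, so the daughter is Ca-44.

Ca-44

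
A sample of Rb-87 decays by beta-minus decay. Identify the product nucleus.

Beta-minus decay: mass number changes by +0, atomic number by +1.
A: 87 = 87; Z: 37 + 1 = 38.
Z = 38 is strontium, so the daughter is Sr-87.

Sr-87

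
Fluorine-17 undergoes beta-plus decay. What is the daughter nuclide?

Beta-plus decay: mass number changes by +0, atomic number by -1.
A: 17 = 17; Z: 9 − 1 = 8.
Z = 8 is oxygen, so the daughter is oxygen-17.

O-17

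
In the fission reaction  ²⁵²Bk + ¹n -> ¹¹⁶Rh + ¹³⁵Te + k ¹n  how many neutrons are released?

2

Conserve mass number: 253 = 116 + 135 + k, so k = 253 − 251 = 2.
Check atomic number: 97 = 45 + 52 + 0 = 97. ✓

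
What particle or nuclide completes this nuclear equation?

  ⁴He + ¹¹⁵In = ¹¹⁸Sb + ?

Conserve mass number: 4 + 115 = 118 + A, so A = 1.
Conserve atomic number: 2 + 49 = 51 + Z, so Z = 0.
A = 1 and Z = 0 is ¹n — a neutron.

neutron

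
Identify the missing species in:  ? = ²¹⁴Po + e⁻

Conserve mass number: A = 214 + 0, so A = 214.
Conserve atomic number: Z = 84 − 1, so Z = 83.
Z = 83 is bismuth, so the species is ²¹⁴Bi.

Bi-214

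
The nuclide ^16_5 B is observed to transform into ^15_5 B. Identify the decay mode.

ΔA = 15 − 16 = -1; ΔZ = 5 − 5 = +0.
A drops by 1 with Z unchanged — a neutron was emitted.

neutron emission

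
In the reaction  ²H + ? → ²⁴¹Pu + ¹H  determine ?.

Pu-240

Conserve mass number: 2 + A = 241 + 1, so A = 240.
Conserve atomic number: 1 + Z = 94 + 1, so Z = 94.
Z = 94 is plutonium, so the species is ²⁴⁰Pu.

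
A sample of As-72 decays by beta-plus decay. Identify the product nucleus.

Ge-72

Beta-plus decay: mass number changes by +0, atomic number by -1.
A: 72 = 72; Z: 33 − 1 = 32.
Z = 32 is germanium, so the daughter is Ge-72.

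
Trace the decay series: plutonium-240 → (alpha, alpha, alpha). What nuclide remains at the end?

Ra-228

Start: (A, Z) = (240, 94).
After α: (236, 92).
After α: (232, 90).
After α: (228, 88).
Z = 88 is radium.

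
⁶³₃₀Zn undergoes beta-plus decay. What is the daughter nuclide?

Cu-63

Beta-plus decay: mass number changes by +0, atomic number by -1.
A: 63 = 63; Z: 30 − 1 = 29.
Z = 29 is copper, so the daughter is ⁶³₂₉Cu.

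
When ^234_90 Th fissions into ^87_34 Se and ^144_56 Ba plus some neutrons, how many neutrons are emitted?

Conserve mass number: 234 = 87 + 144 + k, so k = 234 − 231 = 3.
Check atomic number: 90 = 34 + 56 + 0 = 90. ✓

3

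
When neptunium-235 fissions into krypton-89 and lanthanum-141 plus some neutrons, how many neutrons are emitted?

5

Conserve mass number: 235 = 89 + 141 + k, so k = 235 − 230 = 5.
Check atomic number: 93 = 36 + 57 + 0 = 93. ✓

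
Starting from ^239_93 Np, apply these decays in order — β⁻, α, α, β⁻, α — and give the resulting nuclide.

Ac-227

Start: (A, Z) = (239, 93).
After β⁻: (239, 94).
After α: (235, 92).
After α: (231, 90).
After β⁻: (231, 91).
After α: (227, 89).
Z = 89 is actinium.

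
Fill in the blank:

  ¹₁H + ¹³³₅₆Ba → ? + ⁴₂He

Cs-130

Conserve mass number: 1 + 133 = A + 4, so A = 130.
Conserve atomic number: 1 + 56 = Z + 2, so Z = 55.
Z = 55 is caesium, so the species is ¹³⁰₅₅Cs.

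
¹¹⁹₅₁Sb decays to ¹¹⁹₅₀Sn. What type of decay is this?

ΔA = 119 − 119 = 0; ΔZ = 50 − 51 = -1.
A is unchanged and Z drops by 1 — a proton has become a neutron (β⁺ emission or electron capture).

beta-plus decay or electron capture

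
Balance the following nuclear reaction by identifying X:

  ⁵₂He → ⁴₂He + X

Conserve mass number: 5 = 4 + A, so A = 1.
Conserve atomic number: 2 = 2 + Z, so Z = 0.
A = 1 and Z = 0 is ¹₀n — a neutron.

neutron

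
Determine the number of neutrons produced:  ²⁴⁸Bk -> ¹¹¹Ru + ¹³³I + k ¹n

4

Conserve mass number: 248 = 111 + 133 + k, so k = 248 − 244 = 4.
Check atomic number: 97 = 44 + 53 + 0 = 97. ✓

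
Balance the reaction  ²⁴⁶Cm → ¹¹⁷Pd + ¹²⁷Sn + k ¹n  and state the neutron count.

Conserve mass number: 246 = 117 + 127 + k, so k = 246 − 244 = 2.
Check atomic number: 96 = 46 + 50 + 0 = 96. ✓

2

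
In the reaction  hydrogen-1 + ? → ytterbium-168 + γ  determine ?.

Tm-167

Conserve mass number: 1 + A = 168 + 0, so A = 167.
Conserve atomic number: 1 + Z = 70 + 0, so Z = 69.
Z = 69 is thulium, so the species is thulium-167.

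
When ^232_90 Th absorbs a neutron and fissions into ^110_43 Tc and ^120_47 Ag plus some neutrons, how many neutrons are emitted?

Conserve mass number: 233 = 110 + 120 + k, so k = 233 − 230 = 3.
Check atomic number: 90 = 43 + 47 + 0 = 90. ✓

3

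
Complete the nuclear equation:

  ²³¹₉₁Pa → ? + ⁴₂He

Ac-227

Conserve mass number: 231 = A + 4, so A = 227.
Conserve atomic number: 91 = Z + 2, so Z = 89.
Z = 89 is actinium, so the species is ²²⁷₈₉Ac.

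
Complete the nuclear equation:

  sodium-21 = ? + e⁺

Ne-21

Conserve mass number: 21 = A + 0, so A = 21.
Conserve atomic number: 11 = Z + 1, so Z = 10.
Z = 10 is neon, so the species is neon-21.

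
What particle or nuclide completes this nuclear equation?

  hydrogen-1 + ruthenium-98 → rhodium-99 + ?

Conserve mass number: 1 + 98 = 99 + A, so A = 0.
Conserve atomic number: 1 + 44 = 45 + Z, so Z = 0.
A = 0 and Z = 0 is γ — a gamma ray.

gamma ray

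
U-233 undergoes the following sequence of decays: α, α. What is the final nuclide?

Ra-225

Start: (A, Z) = (233, 92).
After α: (229, 90).
After α: (225, 88).
Z = 88 is radium.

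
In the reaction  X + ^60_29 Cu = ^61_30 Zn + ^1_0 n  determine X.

deuteron

Conserve mass number: A + 60 = 61 + 1, so A = 2.
Conserve atomic number: Z + 29 = 30 + 0, so Z = 1.
A = 2 and Z = 1 is ^2_1 H — a deuteron.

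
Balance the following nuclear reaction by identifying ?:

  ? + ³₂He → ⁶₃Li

triton

Conserve mass number: A + 3 = 6, so A = 3.
Conserve atomic number: Z + 2 = 3, so Z = 1.
A = 3 and Z = 1 is ³₁H — a triton.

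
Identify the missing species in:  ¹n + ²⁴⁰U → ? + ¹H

Pa-240

Conserve mass number: 1 + 240 = A + 1, so A = 240.
Conserve atomic number: 0 + 92 = Z + 1, so Z = 91.
Z = 91 is protactinium, so the species is ²⁴⁰Pa.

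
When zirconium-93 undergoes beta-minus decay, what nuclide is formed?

Beta-minus decay: mass number changes by +0, atomic number by +1.
A: 93 = 93; Z: 40 + 1 = 41.
Z = 41 is niobium, so the daughter is niobium-93.

Nb-93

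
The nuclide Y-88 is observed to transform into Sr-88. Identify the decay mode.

beta-plus decay or electron capture

ΔA = 88 − 88 = 0; ΔZ = 38 − 39 = -1.
A is unchanged and Z drops by 1 — a proton has become a neutron (β⁺ emission or electron capture).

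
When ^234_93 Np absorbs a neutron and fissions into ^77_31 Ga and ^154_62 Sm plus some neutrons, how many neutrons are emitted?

Conserve mass number: 235 = 77 + 154 + k, so k = 235 − 231 = 4.
Check atomic number: 93 = 31 + 62 + 0 = 93. ✓

4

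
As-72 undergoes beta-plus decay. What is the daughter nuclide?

Beta-plus decay: mass number changes by +0, atomic number by -1.
A: 72 = 72; Z: 33 − 1 = 32.
Z = 32 is germanium, so the daughter is Ge-72.

Ge-72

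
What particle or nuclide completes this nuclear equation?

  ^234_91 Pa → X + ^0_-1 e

Conserve mass number: 234 = A + 0, so A = 234.
Conserve atomic number: 91 = Z − 1, so Z = 92.
Z = 92 is uranium, so the species is ^234_92 U.

U-234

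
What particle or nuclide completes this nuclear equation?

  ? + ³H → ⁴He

proton

Conserve mass number: A + 3 = 4, so A = 1.
Conserve atomic number: Z + 1 = 2, so Z = 1.
A = 1 and Z = 1 is ¹H — a proton.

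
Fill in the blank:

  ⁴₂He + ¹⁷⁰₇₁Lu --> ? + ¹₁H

Hf-173

Conserve mass number: 4 + 170 = A + 1, so A = 173.
Conserve atomic number: 2 + 71 = Z + 1, so Z = 72.
Z = 72 is hafnium, so the species is ¹⁷³₇₂Hf.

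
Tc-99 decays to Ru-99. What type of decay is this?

beta-minus decay

ΔA = 99 − 99 = 0; ΔZ = 44 − 43 = +1.
A is unchanged and Z rises by 1 — a neutron has become a proton (β⁻ decay).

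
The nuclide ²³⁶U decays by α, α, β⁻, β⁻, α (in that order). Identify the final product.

Ra-224

Start: (A, Z) = (236, 92).
After α: (232, 90).
After α: (228, 88).
After β⁻: (228, 89).
After β⁻: (228, 90).
After α: (224, 88).
Z = 88 is radium.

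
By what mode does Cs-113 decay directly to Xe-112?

proton emission

ΔA = 112 − 113 = -1; ΔZ = 54 − 55 = -1.
A drops by 1 and Z drops by 1 — a proton was emitted.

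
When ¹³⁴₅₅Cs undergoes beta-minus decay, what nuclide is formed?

Ba-134

Beta-minus decay: mass number changes by +0, atomic number by +1.
A: 134 = 134; Z: 55 + 1 = 56.
Z = 56 is barium, so the daughter is ¹³⁴₅₆Ba.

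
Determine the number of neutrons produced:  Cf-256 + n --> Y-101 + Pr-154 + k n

2

Conserve mass number: 257 = 101 + 154 + k, so k = 257 − 255 = 2.
Check atomic number: 98 = 39 + 59 + 0 = 98. ✓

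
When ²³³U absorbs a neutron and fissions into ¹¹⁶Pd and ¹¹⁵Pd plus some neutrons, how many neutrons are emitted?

Conserve mass number: 234 = 116 + 115 + k, so k = 234 − 231 = 3.
Check atomic number: 92 = 46 + 46 + 0 = 92. ✓

3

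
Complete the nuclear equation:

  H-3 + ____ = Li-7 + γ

alpha particle

Conserve mass number: 3 + A = 7 + 0, so A = 4.
Conserve atomic number: 1 + Z = 3 + 0, so Z = 2.
A = 4 and Z = 2 is He-4 — an alpha particle.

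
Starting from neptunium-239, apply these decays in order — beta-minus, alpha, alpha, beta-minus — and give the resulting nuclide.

Pa-231

Start: (A, Z) = (239, 93).
After β⁻: (239, 94).
After α: (235, 92).
After α: (231, 90).
After β⁻: (231, 91).
Z = 91 is protactinium.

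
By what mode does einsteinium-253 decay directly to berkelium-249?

ΔA = 249 − 253 = -4; ΔZ = 97 − 99 = -2.
A drops by 4 and Z drops by 2 — the signature of alpha emission.

alpha decay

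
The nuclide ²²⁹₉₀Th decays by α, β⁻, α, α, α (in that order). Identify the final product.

Bi-213

Start: (A, Z) = (229, 90).
After α: (225, 88).
After β⁻: (225, 89).
After α: (221, 87).
After α: (217, 85).
After α: (213, 83).
Z = 83 is bismuth.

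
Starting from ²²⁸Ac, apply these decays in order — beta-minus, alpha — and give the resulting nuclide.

Start: (A, Z) = (228, 89).
After β⁻: (228, 90).
After α: (224, 88).
Z = 88 is radium.

Ra-224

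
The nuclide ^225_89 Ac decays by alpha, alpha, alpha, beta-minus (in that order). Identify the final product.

Po-213

Start: (A, Z) = (225, 89).
After α: (221, 87).
After α: (217, 85).
After α: (213, 83).
After β⁻: (213, 84).
Z = 84 is polonium.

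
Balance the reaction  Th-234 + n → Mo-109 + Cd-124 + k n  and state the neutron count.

2

Conserve mass number: 235 = 109 + 124 + k, so k = 235 − 233 = 2.
Check atomic number: 90 = 42 + 48 + 0 = 90. ✓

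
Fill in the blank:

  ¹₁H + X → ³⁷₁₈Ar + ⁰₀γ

Conserve mass number: 1 + A = 37 + 0, so A = 36.
Conserve atomic number: 1 + Z = 18 + 0, so Z = 17.
Z = 17 is chlorine, so the species is ³⁶₁₇Cl.

Cl-36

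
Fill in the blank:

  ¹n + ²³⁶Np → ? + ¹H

Conserve mass number: 1 + 236 = A + 1, so A = 236.
Conserve atomic number: 0 + 93 = Z + 1, so Z = 92.
Z = 92 is uranium, so the species is ²³⁶U.

U-236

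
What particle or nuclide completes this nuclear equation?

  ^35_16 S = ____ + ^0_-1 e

Conserve mass number: 35 = A + 0, so A = 35.
Conserve atomic number: 16 = Z − 1, so Z = 17.
Z = 17 is chlorine, so the species is ^35_17 Cl.

Cl-35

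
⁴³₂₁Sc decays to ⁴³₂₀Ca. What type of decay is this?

ΔA = 43 − 43 = 0; ΔZ = 20 − 21 = -1.
A is unchanged and Z drops by 1 — a proton has become a neutron (β⁺ emission or electron capture).

beta-plus decay or electron capture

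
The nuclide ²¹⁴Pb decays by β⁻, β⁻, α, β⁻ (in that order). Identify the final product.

Start: (A, Z) = (214, 82).
After β⁻: (214, 83).
After β⁻: (214, 84).
After α: (210, 82).
After β⁻: (210, 83).
Z = 83 is bismuth.

Bi-210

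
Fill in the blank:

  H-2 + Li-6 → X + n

Conserve mass number: 2 + 6 = A + 1, so A = 7.
Conserve atomic number: 1 + 3 = Z + 0, so Z = 4.
Z = 4 is beryllium, so the species is Be-7.

Be-7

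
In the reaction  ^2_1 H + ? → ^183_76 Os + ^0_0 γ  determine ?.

Re-181

Conserve mass number: 2 + A = 183 + 0, so A = 181.
Conserve atomic number: 1 + Z = 76 + 0, so Z = 75.
Z = 75 is rhenium, so the species is ^181_75 Re.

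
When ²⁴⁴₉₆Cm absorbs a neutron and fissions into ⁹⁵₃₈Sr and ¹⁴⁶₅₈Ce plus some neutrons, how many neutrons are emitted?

Conserve mass number: 245 = 95 + 146 + k, so k = 245 − 241 = 4.
Check atomic number: 96 = 38 + 58 + 0 = 96. ✓

4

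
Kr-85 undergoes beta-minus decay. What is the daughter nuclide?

Rb-85

Beta-minus decay: mass number changes by +0, atomic number by +1.
A: 85 = 85; Z: 36 + 1 = 37.
Z = 37 is rubidium, so the daughter is Rb-85.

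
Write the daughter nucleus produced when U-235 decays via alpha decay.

Th-231

Alpha decay: mass number changes by -4, atomic number by -2.
A: 235 − 4 = 231; Z: 92 − 2 = 90.
Z = 90 is thorium, so the daughter is Th-231.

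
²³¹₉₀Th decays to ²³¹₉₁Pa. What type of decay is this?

beta-minus decay

ΔA = 231 − 231 = 0; ΔZ = 91 − 90 = +1.
A is unchanged and Z rises by 1 — a neutron has become a proton (β⁻ decay).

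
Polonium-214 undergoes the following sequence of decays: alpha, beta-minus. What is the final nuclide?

Bi-210

Start: (A, Z) = (214, 84).
After α: (210, 82).
After β⁻: (210, 83).
Z = 83 is bismuth.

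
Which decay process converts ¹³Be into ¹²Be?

ΔA = 12 − 13 = -1; ΔZ = 4 − 4 = +0.
A drops by 1 with Z unchanged — a neutron was emitted.

neutron emission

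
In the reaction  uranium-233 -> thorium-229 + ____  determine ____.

alpha particle

Conserve mass number: 233 = 229 + A, so A = 4.
Conserve atomic number: 92 = 90 + Z, so Z = 2.
A = 4 and Z = 2 is helium-4 — an alpha particle.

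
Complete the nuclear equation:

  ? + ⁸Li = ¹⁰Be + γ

deuteron

Conserve mass number: A + 8 = 10 + 0, so A = 2.
Conserve atomic number: Z + 3 = 4 + 0, so Z = 1.
A = 2 and Z = 1 is ²H — a deuteron.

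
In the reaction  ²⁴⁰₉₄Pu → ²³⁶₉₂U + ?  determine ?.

Conserve mass number: 240 = 236 + A, so A = 4.
Conserve atomic number: 94 = 92 + Z, so Z = 2.
A = 4 and Z = 2 is ⁴₂He — an alpha particle.

alpha particle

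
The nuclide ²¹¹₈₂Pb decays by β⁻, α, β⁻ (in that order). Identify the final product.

Pb-207

Start: (A, Z) = (211, 82).
After β⁻: (211, 83).
After α: (207, 81).
After β⁻: (207, 82).
Z = 82 is lead.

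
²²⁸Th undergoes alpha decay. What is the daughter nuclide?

Ra-224

Alpha decay: mass number changes by -4, atomic number by -2.
A: 228 − 4 = 224; Z: 90 − 2 = 88.
Z = 88 is radium, so the daughter is ²²⁴Ra.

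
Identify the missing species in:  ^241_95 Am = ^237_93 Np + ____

Conserve mass number: 241 = 237 + A, so A = 4.
Conserve atomic number: 95 = 93 + Z, so Z = 2.
A = 4 and Z = 2 is ^4_2 He — an alpha particle.

alpha particle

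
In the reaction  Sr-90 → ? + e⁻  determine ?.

Y-90

Conserve mass number: 90 = A + 0, so A = 90.
Conserve atomic number: 38 = Z − 1, so Z = 39.
Z = 39 is yttrium, so the species is Y-90.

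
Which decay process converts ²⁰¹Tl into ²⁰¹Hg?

beta-plus decay or electron capture

ΔA = 201 − 201 = 0; ΔZ = 80 − 81 = -1.
A is unchanged and Z drops by 1 — a proton has become a neutron (β⁺ emission or electron capture).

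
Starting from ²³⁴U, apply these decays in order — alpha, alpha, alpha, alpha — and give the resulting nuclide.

Start: (A, Z) = (234, 92).
After α: (230, 90).
After α: (226, 88).
After α: (222, 86).
After α: (218, 84).
Z = 84 is polonium.

Po-218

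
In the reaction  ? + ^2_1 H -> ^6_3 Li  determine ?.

alpha particle

Conserve mass number: A + 2 = 6, so A = 4.
Conserve atomic number: Z + 1 = 3, so Z = 2.
A = 4 and Z = 2 is ^4_2 He — an alpha particle.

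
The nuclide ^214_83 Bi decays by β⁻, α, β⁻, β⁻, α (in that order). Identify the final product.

Start: (A, Z) = (214, 83).
After β⁻: (214, 84).
After α: (210, 82).
After β⁻: (210, 83).
After β⁻: (210, 84).
After α: (206, 82).
Z = 82 is lead.

Pb-206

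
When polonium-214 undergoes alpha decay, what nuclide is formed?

Alpha decay: mass number changes by -4, atomic number by -2.
A: 214 − 4 = 210; Z: 84 − 2 = 82.
Z = 82 is lead, so the daughter is lead-210.

Pb-210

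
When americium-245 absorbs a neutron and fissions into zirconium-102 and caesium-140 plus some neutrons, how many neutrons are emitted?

4

Conserve mass number: 246 = 102 + 140 + k, so k = 246 − 242 = 4.
Check atomic number: 95 = 40 + 55 + 0 = 95. ✓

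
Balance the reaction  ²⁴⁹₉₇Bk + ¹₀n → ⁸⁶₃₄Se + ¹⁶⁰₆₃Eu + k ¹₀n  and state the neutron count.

Conserve mass number: 250 = 86 + 160 + k, so k = 250 − 246 = 4.
Check atomic number: 97 = 34 + 63 + 0 = 97. ✓

4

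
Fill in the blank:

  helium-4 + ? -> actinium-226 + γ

Conserve mass number: 4 + A = 226 + 0, so A = 222.
Conserve atomic number: 2 + Z = 89 + 0, so Z = 87.
Z = 87 is francium, so the species is francium-222.

Fr-222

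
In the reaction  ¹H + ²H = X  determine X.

Conserve mass number: 1 + 2 = A, so A = 3.
Conserve atomic number: 1 + 1 = Z, so Z = 2.
Z = 2 is helium, so the species is ³He.

He-3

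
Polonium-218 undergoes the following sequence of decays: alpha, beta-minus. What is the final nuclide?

Start: (A, Z) = (218, 84).
After α: (214, 82).
After β⁻: (214, 83).
Z = 83 is bismuth.

Bi-214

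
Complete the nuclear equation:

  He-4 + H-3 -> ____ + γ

Li-7

Conserve mass number: 4 + 3 = A + 0, so A = 7.
Conserve atomic number: 2 + 1 = Z + 0, so Z = 3.
Z = 3 is lithium, so the species is Li-7.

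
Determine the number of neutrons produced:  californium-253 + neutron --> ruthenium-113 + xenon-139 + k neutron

Conserve mass number: 254 = 113 + 139 + k, so k = 254 − 252 = 2.
Check atomic number: 98 = 44 + 54 + 0 = 98. ✓

2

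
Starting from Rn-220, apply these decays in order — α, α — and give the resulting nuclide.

Pb-212

Start: (A, Z) = (220, 86).
After α: (216, 84).
After α: (212, 82).
Z = 82 is lead.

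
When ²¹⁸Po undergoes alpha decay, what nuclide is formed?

Alpha decay: mass number changes by -4, atomic number by -2.
A: 218 − 4 = 214; Z: 84 − 2 = 82.
Z = 82 is lead, so the daughter is ²¹⁴Pb.

Pb-214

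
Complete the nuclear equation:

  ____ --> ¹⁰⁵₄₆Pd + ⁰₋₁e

Rh-105

Conserve mass number: A = 105 + 0, so A = 105.
Conserve atomic number: Z = 46 − 1, so Z = 45.
Z = 45 is rhodium, so the species is ¹⁰⁵₄₅Rh.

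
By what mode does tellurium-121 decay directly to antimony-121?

ΔA = 121 − 121 = 0; ΔZ = 51 − 52 = -1.
A is unchanged and Z drops by 1 — a proton has become a neutron (β⁺ emission or electron capture).

beta-plus decay or electron capture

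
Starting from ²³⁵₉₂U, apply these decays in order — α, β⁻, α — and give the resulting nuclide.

Ac-227

Start: (A, Z) = (235, 92).
After α: (231, 90).
After β⁻: (231, 91).
After α: (227, 89).
Z = 89 is actinium.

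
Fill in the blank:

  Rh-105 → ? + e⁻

Conserve mass number: 105 = A + 0, so A = 105.
Conserve atomic number: 45 = Z − 1, so Z = 46.
Z = 46 is palladium, so the species is Pd-105.

Pd-105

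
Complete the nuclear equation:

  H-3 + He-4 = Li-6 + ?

neutron

Conserve mass number: 3 + 4 = 6 + A, so A = 1.
Conserve atomic number: 1 + 2 = 3 + Z, so Z = 0.
A = 1 and Z = 0 is n — a neutron.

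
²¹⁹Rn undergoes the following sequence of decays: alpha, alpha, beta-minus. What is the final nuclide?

Bi-211

Start: (A, Z) = (219, 86).
After α: (215, 84).
After α: (211, 82).
After β⁻: (211, 83).
Z = 83 is bismuth.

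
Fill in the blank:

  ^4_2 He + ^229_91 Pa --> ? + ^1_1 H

Conserve mass number: 4 + 229 = A + 1, so A = 232.
Conserve atomic number: 2 + 91 = Z + 1, so Z = 92.
Z = 92 is uranium, so the species is ^232_92 U.

U-232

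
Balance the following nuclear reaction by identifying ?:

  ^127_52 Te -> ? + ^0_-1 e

I-127

Conserve mass number: 127 = A + 0, so A = 127.
Conserve atomic number: 52 = Z − 1, so Z = 53.
Z = 53 is iodine, so the species is ^127_53 I.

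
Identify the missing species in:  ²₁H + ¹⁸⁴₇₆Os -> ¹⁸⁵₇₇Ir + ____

Conserve mass number: 2 + 184 = 185 + A, so A = 1.
Conserve atomic number: 1 + 76 = 77 + Z, so Z = 0.
A = 1 and Z = 0 is ¹₀n — a neutron.

neutron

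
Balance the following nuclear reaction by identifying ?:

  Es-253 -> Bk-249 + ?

Conserve mass number: 253 = 249 + A, so A = 4.
Conserve atomic number: 99 = 97 + Z, so Z = 2.
A = 4 and Z = 2 is He-4 — an alpha particle.

alpha particle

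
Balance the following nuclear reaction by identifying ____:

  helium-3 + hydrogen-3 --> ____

Li-6

Conserve mass number: 3 + 3 = A, so A = 6.
Conserve atomic number: 2 + 1 = Z, so Z = 3.
Z = 3 is lithium, so the species is lithium-6.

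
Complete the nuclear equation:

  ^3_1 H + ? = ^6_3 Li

He-3

Conserve mass number: 3 + A = 6, so A = 3.
Conserve atomic number: 1 + Z = 3, so Z = 2.
Z = 2 is helium, so the species is ^3_2 He.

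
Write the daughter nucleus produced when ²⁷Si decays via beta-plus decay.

Beta-plus decay: mass number changes by +0, atomic number by -1.
A: 27 = 27; Z: 14 − 1 = 13.
Z = 13 is aluminium, so the daughter is ²⁷Al.

Al-27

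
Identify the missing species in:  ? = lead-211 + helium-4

Conserve mass number: A = 211 + 4, so A = 215.
Conserve atomic number: Z = 82 + 2, so Z = 84.
Z = 84 is polonium, so the species is polonium-215.

Po-215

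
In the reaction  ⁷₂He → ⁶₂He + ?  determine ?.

neutron

Conserve mass number: 7 = 6 + A, so A = 1.
Conserve atomic number: 2 = 2 + Z, so Z = 0.
A = 1 and Z = 0 is ¹₀n — a neutron.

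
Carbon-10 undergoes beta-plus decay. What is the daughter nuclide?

Beta-plus decay: mass number changes by +0, atomic number by -1.
A: 10 = 10; Z: 6 − 1 = 5.
Z = 5 is boron, so the daughter is boron-10.

B-10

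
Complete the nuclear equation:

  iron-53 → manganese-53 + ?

Conserve mass number: 53 = 53 + A, so A = 0.
Conserve atomic number: 26 = 25 + Z, so Z = 1.
A = 0 and Z = 1 is e⁺ — a positron.

positron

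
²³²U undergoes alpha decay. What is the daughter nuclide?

Th-228

Alpha decay: mass number changes by -4, atomic number by -2.
A: 232 − 4 = 228; Z: 92 − 2 = 90.
Z = 90 is thorium, so the daughter is ²²⁸Th.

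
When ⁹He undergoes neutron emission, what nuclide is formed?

Neutron emission: mass number changes by -1, atomic number by +0.
A: 9 − 1 = 8; Z: 2 = 2.
Z = 2 is helium, so the daughter is ⁸He.

He-8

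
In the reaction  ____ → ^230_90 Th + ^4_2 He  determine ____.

Conserve mass number: A = 230 + 4, so A = 234.
Conserve atomic number: Z = 90 + 2, so Z = 92.
Z = 92 is uranium, so the species is ^234_92 U.

U-234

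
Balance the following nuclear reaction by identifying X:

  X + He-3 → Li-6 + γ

triton

Conserve mass number: A + 3 = 6 + 0, so A = 3.
Conserve atomic number: Z + 2 = 3 + 0, so Z = 1.
A = 3 and Z = 1 is H-3 — a triton.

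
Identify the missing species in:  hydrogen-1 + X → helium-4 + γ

Conserve mass number: 1 + A = 4 + 0, so A = 3.
Conserve atomic number: 1 + Z = 2 + 0, so Z = 1.
A = 3 and Z = 1 is hydrogen-3 — a triton.

triton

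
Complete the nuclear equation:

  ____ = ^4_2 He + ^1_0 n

He-5

Conserve mass number: A = 4 + 1, so A = 5.
Conserve atomic number: Z = 2 + 0, so Z = 2.
Z = 2 is helium, so the species is ^5_2 He.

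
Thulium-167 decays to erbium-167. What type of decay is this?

beta-plus decay or electron capture

ΔA = 167 − 167 = 0; ΔZ = 68 − 69 = -1.
A is unchanged and Z drops by 1 — a proton has become a neutron (β⁺ emission or electron capture).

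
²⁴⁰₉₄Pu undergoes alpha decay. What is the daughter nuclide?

Alpha decay: mass number changes by -4, atomic number by -2.
A: 240 − 4 = 236; Z: 94 − 2 = 92.
Z = 92 is uranium, so the daughter is ²³⁶₉₂U.

U-236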